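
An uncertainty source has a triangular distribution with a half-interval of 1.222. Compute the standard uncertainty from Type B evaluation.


u_B = half_width / sqrt(6)
u_B = 1.222 / 2.4494897
u_B = 0.4989

0.4989


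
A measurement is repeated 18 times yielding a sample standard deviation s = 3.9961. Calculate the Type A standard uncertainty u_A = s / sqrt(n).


u_A = s / sqrt(n)
u_A = 3.9961 / sqrt(18)
u_A = 3.9961 / 4.2426407
u_A = 0.9419

0.9419


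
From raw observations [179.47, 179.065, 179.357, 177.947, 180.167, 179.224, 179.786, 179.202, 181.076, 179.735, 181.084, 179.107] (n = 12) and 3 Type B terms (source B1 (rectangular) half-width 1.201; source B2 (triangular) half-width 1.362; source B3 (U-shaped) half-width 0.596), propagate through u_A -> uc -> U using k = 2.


mean = (179.47 + 179.065 + 179.357 + 177.947 + 180.167 + 179.224 + 179.786 + 179.202 + 181.076 + 179.735 + 181.084 + 179.107) / 12 = 179.6016667
s = sqrt(sum((x - mean)^2)/(n-1)) = 0.87347377
u_A = s / sqrt(n) = 0.87347377 / sqrt(12) = 0.25215016
u_B1 = 1.201 / sqrt(3) = 0.69339767
u_B2 = 1.362 / sqrt(6) = 0.55603417
u_B3 = 0.596 / sqrt(2) = 0.42143564
uc = sqrt(0.25215016^2 + 0.69339767^2 + 0.55603417^2 + 0.42143564^2) = 1.0154615
U = k * uc = 2 * 1.0154615
U = 2.0309

2.0309


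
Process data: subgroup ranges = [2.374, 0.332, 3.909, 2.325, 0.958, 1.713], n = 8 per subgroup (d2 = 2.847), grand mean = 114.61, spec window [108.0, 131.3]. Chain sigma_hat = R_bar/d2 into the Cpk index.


R_bar = (2.374 + 0.332 + 3.909 + 2.325 + 0.958 + 1.713) / 6 = 1.9351667
sigma = R_bar / d2 = 1.9351667 / 2.847 = 0.67972136
Cp = (USL - LSL)/(6*sigma) = (131.3 - 108.0)/(6*0.67972136) = 5.7131
Cpu = (131.3 - 114.61)/(3*0.67972136) = 8.1847
Cpl = (114.61 - 108.0)/(3*0.67972136) = 3.2415
Cpk = min(Cpu, Cpl) = 3.2415

3.2415


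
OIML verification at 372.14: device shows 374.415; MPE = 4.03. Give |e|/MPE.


e = indication - reference = 374.415 - 372.14 = 2.2750
|e| = 2.2750
ratio = |e| / MPE = 2.2750 / 4.03
ratio = 0.5645

0.5645


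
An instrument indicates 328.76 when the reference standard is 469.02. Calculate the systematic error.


Systematic error = measured - true
= 328.76 - 469.02
= -140.2600

-140.2600


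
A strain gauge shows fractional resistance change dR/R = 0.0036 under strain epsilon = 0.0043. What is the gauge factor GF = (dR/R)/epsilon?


GF = (dR/R) / epsilon
= 0.0036 / 0.0043
= 0.8372

0.8372


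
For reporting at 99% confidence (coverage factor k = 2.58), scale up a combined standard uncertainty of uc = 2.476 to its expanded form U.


U = k * uc
U = 2.58 * 2.476
U = 6.3881

6.3881


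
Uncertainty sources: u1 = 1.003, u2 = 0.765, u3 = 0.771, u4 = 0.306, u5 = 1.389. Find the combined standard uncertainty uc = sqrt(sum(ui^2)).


uc = sqrt(1.003^2 + 0.765^2 + 0.771^2 + 0.306^2 + 1.389^2)
uc = sqrt(4.208632)
uc = 2.0515

2.0515


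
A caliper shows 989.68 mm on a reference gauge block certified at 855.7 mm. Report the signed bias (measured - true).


Systematic error = measured - true
= 989.68 - 855.7
= 133.9800

133.9800


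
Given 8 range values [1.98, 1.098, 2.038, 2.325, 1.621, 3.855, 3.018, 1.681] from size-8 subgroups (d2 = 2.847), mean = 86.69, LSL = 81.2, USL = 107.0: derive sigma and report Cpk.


R_bar = (1.98 + 1.098 + 2.038 + 2.325 + 1.621 + 3.855 + 3.018 + 1.681) / 8 = 2.202
sigma = R_bar / d2 = 2.202 / 2.847 = 0.77344573
Cp = (USL - LSL)/(6*sigma) = (107.0 - 81.2)/(6*0.77344573) = 5.5595
Cpu = (107.0 - 86.69)/(3*0.77344573) = 8.7530
Cpl = (86.69 - 81.2)/(3*0.77344573) = 2.3660
Cpk = min(Cpu, Cpl) = 2.3660

2.3660


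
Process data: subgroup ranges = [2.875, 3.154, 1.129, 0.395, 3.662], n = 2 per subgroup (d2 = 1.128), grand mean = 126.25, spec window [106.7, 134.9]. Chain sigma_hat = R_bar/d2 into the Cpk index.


R_bar = (2.875 + 3.154 + 1.129 + 0.395 + 3.662) / 5 = 2.243
sigma = R_bar / d2 = 2.243 / 1.128 = 1.9884752
Cp = (USL - LSL)/(6*sigma) = (134.9 - 106.7)/(6*1.9884752) = 2.3636
Cpu = (134.9 - 126.25)/(3*1.9884752) = 1.4500
Cpl = (126.25 - 106.7)/(3*1.9884752) = 3.2772
Cpk = min(Cpu, Cpl) = 1.4500

1.4500


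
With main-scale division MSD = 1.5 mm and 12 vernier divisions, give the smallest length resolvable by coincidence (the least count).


LC = MSD / n_div
= 1.5 / 12
= 0.1250

0.1250


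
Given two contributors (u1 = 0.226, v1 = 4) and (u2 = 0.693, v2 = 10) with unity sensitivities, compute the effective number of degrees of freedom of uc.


uc = sqrt(u1^2 + u2^2) = sqrt(0.226^2 + 0.693^2) = 0.72892043
v_eff = uc^4 / (u1^4/v1 + u2^4/v2)
= 0.72892043^4 / (0.226^4/4 + 0.693^4/10)
= 0.28230625 / 0.0237161
v_eff = 11.9036

11.9036


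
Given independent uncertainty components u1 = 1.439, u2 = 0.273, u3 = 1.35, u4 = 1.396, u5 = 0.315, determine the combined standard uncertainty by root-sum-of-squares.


uc = sqrt(1.439^2 + 0.273^2 + 1.35^2 + 1.396^2 + 0.315^2)
uc = sqrt(6.015791)
uc = 2.4527

2.4527


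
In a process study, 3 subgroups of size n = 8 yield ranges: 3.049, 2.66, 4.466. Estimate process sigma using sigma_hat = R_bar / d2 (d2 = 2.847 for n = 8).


R_bar = (3.049 + 2.66 + 4.466) / 3
R_bar = 10.175 / 3 = 3.3916667
sigma_hat = R_bar / d2 = 3.3916667 / 2.847 = 1.1913

1.1913


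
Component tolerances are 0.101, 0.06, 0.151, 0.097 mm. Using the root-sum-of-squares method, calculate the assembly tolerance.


RSS = sqrt(0.101^2 + 0.06^2 + 0.151^2 + 0.097^2)
= sqrt(0.046011)
= 0.2145

0.2145


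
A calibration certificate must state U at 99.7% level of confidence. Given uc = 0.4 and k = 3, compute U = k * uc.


U = k * uc
U = 3 * 0.4
U = 1.2000

1.2000


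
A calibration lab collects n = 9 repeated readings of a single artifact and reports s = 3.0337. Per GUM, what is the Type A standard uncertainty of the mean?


u_A = s / sqrt(n)
u_A = 3.0337 / sqrt(9)
u_A = 3.0337 / 3
u_A = 1.0112

1.0112


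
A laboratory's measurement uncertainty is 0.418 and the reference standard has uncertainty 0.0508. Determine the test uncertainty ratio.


TUR = u_lab / u_ref
= 0.418 / 0.0508
= 8.2283

8.2283


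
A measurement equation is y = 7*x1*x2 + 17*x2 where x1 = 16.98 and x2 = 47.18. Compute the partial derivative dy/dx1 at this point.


y = 7*x1*x2 + 17*x2
dy/dx1 = 7*x2
Evaluate at x2 = 47.18: c1 = 7 * 47.18
c1 = 330.2600

330.2600


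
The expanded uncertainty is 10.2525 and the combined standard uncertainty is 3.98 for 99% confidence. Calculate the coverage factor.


k = U / uc
k = 10.2525 / 3.98
k = 2.576

2.576


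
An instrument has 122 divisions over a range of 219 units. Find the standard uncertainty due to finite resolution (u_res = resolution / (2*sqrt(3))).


resolution = range / divisions
resolution = 219 / 122 = 1.795082
u_res = resolution / (2*sqrt(3))
u_res = 1.795082 / 3.4641016
u_res = 0.5182

0.5182


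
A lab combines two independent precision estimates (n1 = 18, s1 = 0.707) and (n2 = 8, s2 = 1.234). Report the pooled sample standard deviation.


s_p = sqrt(((n1-1)*s1^2 + (n2-1)*s2^2) / (n1+n2-2))
numerator = (18-1)*0.707^2 + (8-1)*1.234^2 = 8.497433 + 10.659292 = 19.156725
denominator = 18 + 8 - 2 = 24
s_p^2 = 19.156725 / 24 = 0.79819688
s_p = sqrt(0.79819688) = 0.8934

0.8934


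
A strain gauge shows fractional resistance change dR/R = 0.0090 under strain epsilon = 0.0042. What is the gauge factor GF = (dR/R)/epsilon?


GF = (dR/R) / epsilon
= 0.0090 / 0.0042
= 2.1429

2.1429


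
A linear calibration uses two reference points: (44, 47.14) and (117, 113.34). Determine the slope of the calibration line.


slope = (y2 - y1) / (x2 - x1)
= (113.34 - 47.14) / (117 - 44)
= 66.2000 / 73
= 0.9068

0.9068


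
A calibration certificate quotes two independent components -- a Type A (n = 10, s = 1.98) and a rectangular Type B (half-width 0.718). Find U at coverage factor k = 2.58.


u_A = s / sqrt(n) = 1.98 / sqrt(10) = 0.62613098
u_B = half_width / sqrt(3) = 0.718 / sqrt(3) = 0.41453749
uc = sqrt(u_A^2 + u_B^2) = sqrt(0.62613098^2 + 0.41453749^2) = 0.75092033
U = k * uc = 2.58 * 0.75092033
U = 1.9374

1.9374


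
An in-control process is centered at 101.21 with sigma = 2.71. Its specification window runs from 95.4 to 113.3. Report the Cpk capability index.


Cpu = (USL - mean) / (3*sigma) = (113.3 - 101.21) / (3*2.71) = 1.4871
Cpl = (mean - LSL) / (3*sigma) = (101.21 - 95.4) / (3*2.71) = 0.7146
Cpk = min(Cpu, Cpl) = 0.7146

0.7146


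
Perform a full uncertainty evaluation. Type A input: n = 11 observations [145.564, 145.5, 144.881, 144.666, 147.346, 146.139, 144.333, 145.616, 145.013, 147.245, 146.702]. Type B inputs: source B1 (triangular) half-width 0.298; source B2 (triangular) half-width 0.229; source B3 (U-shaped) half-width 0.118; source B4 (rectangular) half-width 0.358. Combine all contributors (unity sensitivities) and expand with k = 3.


mean = (145.564 + 145.5 + 144.881 + 144.666 + 147.346 + 146.139 + 144.333 + 145.616 + 145.013 + 147.245 + 146.702) / 11 = 145.7277273
s = sqrt(sum((x - mean)^2)/(n-1)) = 1.0213098
u_A = s / sqrt(n) = 1.0213098 / sqrt(11) = 0.30793649
u_B1 = 0.298 / sqrt(6) = 0.12165799
u_B2 = 0.229 / sqrt(6) = 0.093488859
u_B3 = 0.118 / sqrt(2) = 0.0834386
u_B4 = 0.358 / sqrt(3) = 0.2066914
uc = sqrt(0.30793649^2 + 0.12165799^2 + 0.093488859^2 + 0.0834386^2 + 0.2066914^2) = 0.40993786
U = k * uc = 3 * 0.40993786
U = 1.2298

1.2298


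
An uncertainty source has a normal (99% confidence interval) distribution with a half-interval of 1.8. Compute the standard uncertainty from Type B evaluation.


u_B = half_width / 2.576
u_B = 1.8 / 2.576
u_B = 0.6988

0.6988


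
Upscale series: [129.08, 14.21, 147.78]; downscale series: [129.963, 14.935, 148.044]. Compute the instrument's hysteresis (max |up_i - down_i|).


|129.08 - 129.963| = 0.8830
|14.21 - 14.935| = 0.7250
|147.78 - 148.044| = 0.2640
hysteresis = max(diffs) = 0.8830

0.8830


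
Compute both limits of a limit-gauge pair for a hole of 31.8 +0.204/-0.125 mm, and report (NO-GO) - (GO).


GO = nominal - lower_tol (smallest hole = maximum material condition)
GO = 31.8 - 0.125 = 31.675
NO-GO = nominal + upper_tol (largest hole = least material condition)
NO-GO = 31.8 + 0.204 = 32.004
spread = NO-GO - GO = 32.004 - 31.675 = 0.3290

0.3290


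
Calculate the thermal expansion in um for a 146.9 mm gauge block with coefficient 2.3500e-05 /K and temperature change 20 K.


dL = L * alpha * dT
= 146.9 * 2.3500e-05 * 20
= 0.0690430 mm
dL_um = 0.0690430 * 1000 = 69.0430 um

69.0430


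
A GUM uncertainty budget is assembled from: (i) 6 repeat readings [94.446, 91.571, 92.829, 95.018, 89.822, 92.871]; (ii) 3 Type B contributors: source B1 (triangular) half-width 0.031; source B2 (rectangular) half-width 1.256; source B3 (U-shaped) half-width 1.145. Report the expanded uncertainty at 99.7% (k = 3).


mean = (94.446 + 91.571 + 92.829 + 95.018 + 89.822 + 92.871) / 6 = 92.7595
s = sqrt(sum((x - mean)^2)/(n-1)) = 1.8975672
u_A = s / sqrt(n) = 1.8975672 / sqrt(6) = 0.77467857
u_B1 = 0.031 / sqrt(6) = 0.012655697
u_B2 = 1.256 / sqrt(3) = 0.72515194
u_B3 = 1.145 / sqrt(2) = 0.80963726
uc = sqrt(0.77467857^2 + 0.012655697^2 + 0.72515194^2 + 0.80963726^2) = 1.3347827
U = k * uc = 3 * 1.3347827
U = 4.0043

4.0043


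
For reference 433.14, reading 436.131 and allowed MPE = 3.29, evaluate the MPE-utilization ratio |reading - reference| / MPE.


e = indication - reference = 436.131 - 433.14 = 2.9910
|e| = 2.9910
ratio = |e| / MPE = 2.9910 / 3.29
ratio = 0.9091

0.9091


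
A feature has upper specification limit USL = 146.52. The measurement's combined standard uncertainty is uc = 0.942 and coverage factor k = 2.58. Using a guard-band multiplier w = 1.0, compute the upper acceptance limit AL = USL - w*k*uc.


U = k * uc = 2.58 * 0.942 = 2.43036
guard band g = w * U = 1.0 * 2.43036 = 2.43036
AL = USL - g = 146.52 - 2.43036
AL = 144.0896

144.0896


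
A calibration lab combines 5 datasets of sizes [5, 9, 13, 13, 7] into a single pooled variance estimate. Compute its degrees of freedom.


nu = sum_i (n_i - 1)
nu = ((5 - 1) + (9 - 1) + (13 - 1) + (13 - 1) + (7 - 1))
nu = 4 + 8 + 12 + 12 + 6
nu = 42

42


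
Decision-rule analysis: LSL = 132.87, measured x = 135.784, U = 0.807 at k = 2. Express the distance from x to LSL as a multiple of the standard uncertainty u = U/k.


u = U / k = 0.807 / 2 = 0.4035
margin = |LSL - x| = |132.87 - 135.784| = 2.914
z = margin / u = 2.914 / 0.4035
z = 7.2218

7.2218


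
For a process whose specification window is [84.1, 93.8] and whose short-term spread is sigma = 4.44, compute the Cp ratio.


Cp = (USL - LSL) / (6 * sigma)
= (93.8 - 84.1) / (6 * 4.44)
= 9.7000 / 26.6400
= 0.3641

0.3641


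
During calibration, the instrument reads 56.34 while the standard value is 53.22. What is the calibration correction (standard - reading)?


Correction = standard - reading
= 53.22 - 56.34
= -3.1200

-3.1200


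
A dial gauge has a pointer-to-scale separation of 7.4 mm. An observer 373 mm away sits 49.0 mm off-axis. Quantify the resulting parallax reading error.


error = h * offset / d
= 7.4 * 49.0 / 373
= 0.9721

0.9721


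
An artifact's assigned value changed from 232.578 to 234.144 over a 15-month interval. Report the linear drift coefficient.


rate = (v2 - v1) / months
= (234.144 - 232.578) / 15
= 1.5660 / 15
= 0.1044

0.1044


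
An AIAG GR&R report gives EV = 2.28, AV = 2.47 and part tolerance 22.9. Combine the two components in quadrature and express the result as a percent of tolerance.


GRR = sqrt(EV^2 + AV^2) = sqrt(2.28^2 + 2.47^2) = 3.3614431
%GRR = GRR / tol * 100 = 3.3614431 / 22.9 * 100
%GRR = 14.6788

14.6788


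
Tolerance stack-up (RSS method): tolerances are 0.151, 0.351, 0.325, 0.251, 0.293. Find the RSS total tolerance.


RSS = sqrt(0.151^2 + 0.351^2 + 0.325^2 + 0.251^2 + 0.293^2)
= sqrt(0.400477)
= 0.6328

0.6328


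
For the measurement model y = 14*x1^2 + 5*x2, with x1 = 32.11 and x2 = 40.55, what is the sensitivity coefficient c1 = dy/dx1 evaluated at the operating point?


y = 14*x1^2 + 5*x2
dy/dx1 = 2*14*x1
Evaluate at x1 = 32.11: c1 = 28 * 32.11
c1 = 899.0800

899.0800


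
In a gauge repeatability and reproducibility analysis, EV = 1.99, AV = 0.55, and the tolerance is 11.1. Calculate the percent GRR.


GRR = sqrt(EV^2 + AV^2) = sqrt(1.99^2 + 0.55^2) = 2.0646065
%GRR = GRR / tol * 100 = 2.0646065 / 11.1 * 100
%GRR = 18.6001

18.6001


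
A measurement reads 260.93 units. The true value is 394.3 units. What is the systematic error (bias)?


Systematic error = measured - true
= 260.93 - 394.3
= -133.3700

-133.3700


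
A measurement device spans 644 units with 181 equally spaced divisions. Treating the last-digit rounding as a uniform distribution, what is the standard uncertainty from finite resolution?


resolution = range / divisions
resolution = 644 / 181 = 3.558011
u_res = resolution / (2*sqrt(3))
u_res = 3.558011 / 3.4641016
u_res = 1.0271

1.0271


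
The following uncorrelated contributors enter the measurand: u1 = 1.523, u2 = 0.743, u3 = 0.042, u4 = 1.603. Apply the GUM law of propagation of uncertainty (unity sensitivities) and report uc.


uc = sqrt(1.523^2 + 0.743^2 + 0.042^2 + 1.603^2)
uc = sqrt(5.442951)
uc = 2.3330

2.3330


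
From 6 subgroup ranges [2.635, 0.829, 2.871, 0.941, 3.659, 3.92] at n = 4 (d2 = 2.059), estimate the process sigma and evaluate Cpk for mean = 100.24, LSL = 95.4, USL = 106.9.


R_bar = (2.635 + 0.829 + 2.871 + 0.941 + 3.659 + 3.92) / 6 = 2.4758333
sigma = R_bar / d2 = 2.4758333 / 2.059 = 1.2024445
Cp = (USL - LSL)/(6*sigma) = (106.9 - 95.4)/(6*1.2024445) = 1.5940
Cpu = (106.9 - 100.24)/(3*1.2024445) = 1.8462
Cpl = (100.24 - 95.4)/(3*1.2024445) = 1.3417
Cpk = min(Cpu, Cpl) = 1.3417

1.3417


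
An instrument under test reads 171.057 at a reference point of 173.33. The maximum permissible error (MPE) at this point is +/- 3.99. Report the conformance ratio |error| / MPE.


e = indication - reference = 171.057 - 173.33 = -2.2730
|e| = 2.2730
ratio = |e| / MPE = 2.2730 / 3.99
ratio = 0.5697

0.5697


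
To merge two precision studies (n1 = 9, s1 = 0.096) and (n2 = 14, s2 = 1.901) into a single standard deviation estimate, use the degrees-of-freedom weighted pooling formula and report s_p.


s_p = sqrt(((n1-1)*s1^2 + (n2-1)*s2^2) / (n1+n2-2))
numerator = (9-1)*0.096^2 + (14-1)*1.901^2 = 0.073728 + 46.979413 = 47.053141
denominator = 9 + 14 - 2 = 21
s_p^2 = 47.053141 / 21 = 2.2406258
s_p = sqrt(2.2406258) = 1.4969

1.4969


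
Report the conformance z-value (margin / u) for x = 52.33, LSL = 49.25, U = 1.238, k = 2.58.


u = U / k = 1.238 / 2.58 = 0.47984496
margin = |LSL - x| = |49.25 - 52.33| = 3.08
z = margin / u = 3.08 / 0.47984496
z = 6.4187

6.4187


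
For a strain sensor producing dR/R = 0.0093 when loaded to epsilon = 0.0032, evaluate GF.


GF = (dR/R) / epsilon
= 0.0093 / 0.0032
= 2.9062

2.9062


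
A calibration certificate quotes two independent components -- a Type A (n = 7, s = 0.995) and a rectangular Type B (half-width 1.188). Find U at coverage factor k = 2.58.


u_A = s / sqrt(n) = 0.995 / sqrt(7) = 0.37607465
u_B = half_width / sqrt(3) = 1.188 / sqrt(3) = 0.68589212
uc = sqrt(u_A^2 + u_B^2) = sqrt(0.37607465^2 + 0.68589212^2) = 0.78222768
U = k * uc = 2.58 * 0.78222768
U = 2.0181

2.0181


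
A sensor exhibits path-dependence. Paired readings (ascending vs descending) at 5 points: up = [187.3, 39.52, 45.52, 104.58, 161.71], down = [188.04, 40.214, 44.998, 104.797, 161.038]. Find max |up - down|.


|187.3 - 188.04| = 0.7400
|39.52 - 40.214| = 0.6940
|45.52 - 44.998| = 0.5220
|104.58 - 104.797| = 0.2170
|161.71 - 161.038| = 0.6720
hysteresis = max(diffs) = 0.7400

0.7400


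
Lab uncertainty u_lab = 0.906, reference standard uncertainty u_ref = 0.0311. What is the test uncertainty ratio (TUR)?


TUR = u_lab / u_ref
= 0.906 / 0.0311
= 29.1318

29.1318


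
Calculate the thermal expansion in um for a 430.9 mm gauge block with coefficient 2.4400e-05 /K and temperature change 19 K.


dL = L * alpha * dT
= 430.9 * 2.4400e-05 * 19
= 0.1997652 mm
dL_um = 0.1997652 * 1000 = 199.7652 um

199.7652


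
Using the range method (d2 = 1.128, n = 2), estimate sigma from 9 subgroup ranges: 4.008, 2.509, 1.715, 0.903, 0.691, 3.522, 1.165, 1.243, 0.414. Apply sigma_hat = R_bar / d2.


R_bar = (4.008 + 2.509 + 1.715 + 0.903 + 0.691 + 3.522 + 1.165 + 1.243 + 0.414) / 9
R_bar = 16.17 / 9 = 1.7966667
sigma_hat = R_bar / d2 = 1.7966667 / 1.128 = 1.5928

1.5928


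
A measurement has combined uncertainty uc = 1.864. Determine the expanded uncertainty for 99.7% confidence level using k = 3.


U = k * uc
U = 3 * 1.864
U = 5.5920

5.5920


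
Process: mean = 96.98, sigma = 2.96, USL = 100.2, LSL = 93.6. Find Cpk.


Cpu = (USL - mean) / (3*sigma) = (100.2 - 96.98) / (3*2.96) = 0.3626
Cpl = (mean - LSL) / (3*sigma) = (96.98 - 93.6) / (3*2.96) = 0.3806
Cpk = min(Cpu, Cpl) = 0.3626

0.3626


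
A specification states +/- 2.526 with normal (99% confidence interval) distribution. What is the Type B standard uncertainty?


u_B = half_width / 2.576
u_B = 2.526 / 2.576
u_B = 0.9806

0.9806


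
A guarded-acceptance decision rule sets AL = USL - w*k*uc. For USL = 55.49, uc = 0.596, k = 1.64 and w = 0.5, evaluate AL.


U = k * uc = 1.64 * 0.596 = 0.97744
guard band g = w * U = 0.5 * 0.97744 = 0.48872
AL = USL - g = 55.49 - 0.48872
AL = 55.0013

55.0013


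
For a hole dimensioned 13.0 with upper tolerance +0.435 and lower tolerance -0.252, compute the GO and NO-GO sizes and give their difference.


GO = nominal - lower_tol (smallest hole = maximum material condition)
GO = 13.0 - 0.252 = 12.748
NO-GO = nominal + upper_tol (largest hole = least material condition)
NO-GO = 13.0 + 0.435 = 13.435
spread = NO-GO - GO = 13.435 - 12.748 = 0.6870

0.6870


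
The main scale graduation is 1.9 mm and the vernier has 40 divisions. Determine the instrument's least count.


LC = MSD / n_div
= 1.9 / 40
= 0.0475

0.0475


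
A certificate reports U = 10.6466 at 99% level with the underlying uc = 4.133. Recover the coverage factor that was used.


k = U / uc
k = 10.6466 / 4.133
k = 2.576

2.576


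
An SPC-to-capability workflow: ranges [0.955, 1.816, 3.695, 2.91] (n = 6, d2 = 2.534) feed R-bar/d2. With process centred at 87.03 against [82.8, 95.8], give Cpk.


R_bar = (0.955 + 1.816 + 3.695 + 2.91) / 4 = 2.344
sigma = R_bar / d2 = 2.344 / 2.534 = 0.92501973
Cp = (USL - LSL)/(6*sigma) = (95.8 - 82.8)/(6*0.92501973) = 2.3423
Cpu = (95.8 - 87.03)/(3*0.92501973) = 3.1603
Cpl = (87.03 - 82.8)/(3*0.92501973) = 1.5243
Cpk = min(Cpu, Cpl) = 1.5243

1.5243


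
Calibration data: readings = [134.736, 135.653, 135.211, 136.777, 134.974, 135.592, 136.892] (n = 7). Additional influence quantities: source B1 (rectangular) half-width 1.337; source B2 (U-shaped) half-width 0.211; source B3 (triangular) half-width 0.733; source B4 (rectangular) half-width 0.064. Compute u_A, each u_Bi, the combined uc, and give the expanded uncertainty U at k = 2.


mean = (134.736 + 135.653 + 135.211 + 136.777 + 134.974 + 135.592 + 136.892) / 7 = 135.6907143
s = sqrt(sum((x - mean)^2)/(n-1)) = 0.84553291
u_A = s / sqrt(n) = 0.84553291 / sqrt(7) = 0.3195814
u_B1 = 1.337 / sqrt(3) = 0.77191731
u_B2 = 0.211 / sqrt(2) = 0.14919953
u_B3 = 0.733 / sqrt(6) = 0.299246
u_B4 = 0.064 / sqrt(3) = 0.036950417
uc = sqrt(0.3195814^2 + 0.77191731^2 + 0.14919953^2 + 0.299246^2 + 0.036950417^2) = 0.90064566
U = k * uc = 2 * 0.90064566
U = 1.8013

1.8013


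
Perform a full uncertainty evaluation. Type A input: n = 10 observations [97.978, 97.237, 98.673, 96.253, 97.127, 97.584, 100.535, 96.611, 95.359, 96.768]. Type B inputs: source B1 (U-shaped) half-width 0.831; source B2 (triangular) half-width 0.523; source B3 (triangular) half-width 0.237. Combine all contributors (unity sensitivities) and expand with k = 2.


mean = (97.978 + 97.237 + 98.673 + 96.253 + 97.127 + 97.584 + 100.535 + 96.611 + 95.359 + 96.768) / 10 = 97.4125
s = sqrt(sum((x - mean)^2)/(n-1)) = 1.4305968
u_A = s / sqrt(n) = 1.4305968 / sqrt(10) = 0.45239443
u_B1 = 0.831 / sqrt(2) = 0.58760574
u_B2 = 0.523 / sqrt(6) = 0.21351386
u_B3 = 0.237 / sqrt(6) = 0.096754845
uc = sqrt(0.45239443^2 + 0.58760574^2 + 0.21351386^2 + 0.096754845^2) = 0.77774732
U = k * uc = 2 * 0.77774732
U = 1.5555

1.5555


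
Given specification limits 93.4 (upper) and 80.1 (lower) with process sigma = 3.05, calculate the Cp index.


Cp = (USL - LSL) / (6 * sigma)
= (93.4 - 80.1) / (6 * 3.05)
= 13.3000 / 18.3000
= 0.7268

0.7268


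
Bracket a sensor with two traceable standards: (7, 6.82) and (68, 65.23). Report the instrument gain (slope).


slope = (y2 - y1) / (x2 - x1)
= (65.23 - 6.82) / (68 - 7)
= 58.4100 / 61
= 0.9575

0.9575


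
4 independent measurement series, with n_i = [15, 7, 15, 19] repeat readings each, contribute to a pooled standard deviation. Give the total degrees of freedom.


nu = sum_i (n_i - 1)
nu = ((15 - 1) + (7 - 1) + (15 - 1) + (19 - 1))
nu = 14 + 6 + 14 + 18
nu = 52

52


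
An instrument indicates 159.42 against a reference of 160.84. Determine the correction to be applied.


Correction = standard - reading
= 160.84 - 159.42
= 1.4200

1.4200


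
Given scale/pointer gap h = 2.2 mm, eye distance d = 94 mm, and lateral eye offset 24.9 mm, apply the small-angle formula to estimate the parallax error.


error = h * offset / d
= 2.2 * 24.9 / 94
= 0.5828

0.5828


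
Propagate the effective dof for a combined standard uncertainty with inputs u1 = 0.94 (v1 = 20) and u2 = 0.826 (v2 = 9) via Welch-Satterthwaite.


uc = sqrt(u1^2 + u2^2) = sqrt(0.94^2 + 0.826^2) = 1.2513497
v_eff = uc^4 / (u1^4/v1 + u2^4/v2)
= 1.2513497^4 / (0.94^4/20 + 0.826^4/9)
= 2.4519679 / 0.09075973
v_eff = 27.0160

27.0160


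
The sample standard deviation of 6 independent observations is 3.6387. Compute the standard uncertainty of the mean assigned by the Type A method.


u_A = s / sqrt(n)
u_A = 3.6387 / sqrt(6)
u_A = 3.6387 / 2.4494897
u_A = 1.4855

1.4855


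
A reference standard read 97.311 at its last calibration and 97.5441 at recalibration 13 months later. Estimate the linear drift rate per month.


rate = (v2 - v1) / months
= (97.5441 - 97.311) / 13
= 0.2331 / 13
= 0.0179

0.0179


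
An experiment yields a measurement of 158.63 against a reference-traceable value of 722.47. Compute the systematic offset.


Systematic error = measured - true
= 158.63 - 722.47
= -563.8400

-563.8400


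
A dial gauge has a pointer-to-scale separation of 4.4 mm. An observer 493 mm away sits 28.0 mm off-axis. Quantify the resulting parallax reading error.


error = h * offset / d
= 4.4 * 28.0 / 493
= 0.2499

0.2499


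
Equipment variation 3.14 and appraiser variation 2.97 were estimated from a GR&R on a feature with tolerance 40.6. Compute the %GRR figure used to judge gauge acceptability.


GRR = sqrt(EV^2 + AV^2) = sqrt(3.14^2 + 2.97^2) = 4.3220944
%GRR = GRR / tol * 100 = 4.3220944 / 40.6 * 100
%GRR = 10.6456

10.6456


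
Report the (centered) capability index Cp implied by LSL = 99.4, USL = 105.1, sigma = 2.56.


Cp = (USL - LSL) / (6 * sigma)
= (105.1 - 99.4) / (6 * 2.56)
= 5.7000 / 15.3600
= 0.3711

0.3711


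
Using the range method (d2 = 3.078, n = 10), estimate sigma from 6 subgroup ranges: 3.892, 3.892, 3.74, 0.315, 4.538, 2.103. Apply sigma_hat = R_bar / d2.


R_bar = (3.892 + 3.892 + 3.74 + 0.315 + 4.538 + 2.103) / 6
R_bar = 18.48 / 6 = 3.08
sigma_hat = R_bar / d2 = 3.08 / 3.078 = 1.0006

1.0006


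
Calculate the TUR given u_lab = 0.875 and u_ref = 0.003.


TUR = u_lab / u_ref
= 0.875 / 0.003
= 291.6667

291.6667


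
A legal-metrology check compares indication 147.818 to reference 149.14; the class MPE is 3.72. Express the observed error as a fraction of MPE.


e = indication - reference = 147.818 - 149.14 = -1.3220
|e| = 1.3220
ratio = |e| / MPE = 1.3220 / 3.72
ratio = 0.3554

0.3554


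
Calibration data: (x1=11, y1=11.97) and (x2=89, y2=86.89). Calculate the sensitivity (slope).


slope = (y2 - y1) / (x2 - x1)
= (86.89 - 11.97) / (89 - 11)
= 74.9200 / 78
= 0.9605

0.9605


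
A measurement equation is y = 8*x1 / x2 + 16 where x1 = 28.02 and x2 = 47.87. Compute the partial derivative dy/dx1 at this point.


y = 8*x1 / x2 + 16
dy/dx1 = 8/x2
Evaluate at x2 = 47.87: c1 = 8 / 47.87
c1 = 0.1671

0.1671


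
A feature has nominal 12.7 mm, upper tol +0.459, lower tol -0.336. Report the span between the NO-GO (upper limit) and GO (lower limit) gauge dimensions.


GO = nominal - lower_tol (smallest hole = maximum material condition)
GO = 12.7 - 0.336 = 12.364
NO-GO = nominal + upper_tol (largest hole = least material condition)
NO-GO = 12.7 + 0.459 = 13.159
spread = NO-GO - GO = 13.159 - 12.364 = 0.7950

0.7950


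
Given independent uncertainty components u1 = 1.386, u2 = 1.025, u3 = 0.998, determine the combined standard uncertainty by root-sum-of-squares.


uc = sqrt(1.386^2 + 1.025^2 + 0.998^2)
uc = sqrt(3.967625)
uc = 1.9919

1.9919


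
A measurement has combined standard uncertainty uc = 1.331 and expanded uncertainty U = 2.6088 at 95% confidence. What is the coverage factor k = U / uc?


k = U / uc
k = 2.6088 / 1.331
k = 1.96

1.96


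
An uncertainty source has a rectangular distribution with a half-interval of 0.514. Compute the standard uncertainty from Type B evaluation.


u_B = half_width / sqrt(3)
u_B = 0.514 / 1.7320508
u_B = 0.2968

0.2968


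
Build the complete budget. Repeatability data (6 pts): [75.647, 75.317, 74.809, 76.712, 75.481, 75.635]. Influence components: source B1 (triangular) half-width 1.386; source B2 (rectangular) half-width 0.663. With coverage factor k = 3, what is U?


mean = (75.647 + 75.317 + 74.809 + 76.712 + 75.481 + 75.635) / 6 = 75.60016667
s = sqrt(sum((x - mean)^2)/(n-1)) = 0.62608447
u_A = s / sqrt(n) = 0.62608447 / sqrt(6) = 0.25559791
u_B1 = 1.386 / sqrt(6) = 0.56583213
u_B2 = 0.663 / sqrt(3) = 0.38278323
uc = sqrt(0.25559791^2 + 0.56583213^2 + 0.38278323^2) = 0.72939653
U = k * uc = 3 * 0.72939653
U = 2.1882

2.1882


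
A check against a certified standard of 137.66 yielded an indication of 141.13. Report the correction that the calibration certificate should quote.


Correction = standard - reading
= 137.66 - 141.13
= -3.4700

-3.4700


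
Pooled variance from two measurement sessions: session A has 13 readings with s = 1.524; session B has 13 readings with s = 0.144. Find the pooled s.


s_p = sqrt(((n1-1)*s1^2 + (n2-1)*s2^2) / (n1+n2-2))
numerator = (13-1)*1.524^2 + (13-1)*0.144^2 = 27.870912 + 0.248832 = 28.119744
denominator = 13 + 13 - 2 = 24
s_p^2 = 28.119744 / 24 = 1.171656
s_p = sqrt(1.171656) = 1.0824

1.0824


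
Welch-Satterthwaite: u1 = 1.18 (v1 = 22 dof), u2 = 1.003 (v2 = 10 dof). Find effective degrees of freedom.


uc = sqrt(u1^2 + u2^2) = sqrt(1.18^2 + 1.003^2) = 1.5486798
v_eff = uc^4 / (u1^4/v1 + u2^4/v2)
= 1.5486798^4 / (1.18^4/22 + 1.003^4/10)
= 5.7523663 / 0.18933167
v_eff = 30.3825

30.3825


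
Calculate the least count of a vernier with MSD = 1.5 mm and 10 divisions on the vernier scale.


LC = MSD / n_div
= 1.5 / 10
= 0.1500

0.1500


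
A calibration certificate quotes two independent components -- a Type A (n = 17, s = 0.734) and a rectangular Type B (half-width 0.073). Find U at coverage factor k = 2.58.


u_A = s / sqrt(n) = 0.734 / sqrt(17) = 0.17802115
u_B = half_width / sqrt(3) = 0.073 / sqrt(3) = 0.04214657
uc = sqrt(u_A^2 + u_B^2) = sqrt(0.17802115^2 + 0.04214657^2) = 0.18294224
U = k * uc = 2.58 * 0.18294224
U = 0.4720

0.4720


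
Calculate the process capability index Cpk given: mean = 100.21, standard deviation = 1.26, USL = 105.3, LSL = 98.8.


Cpu = (USL - mean) / (3*sigma) = (105.3 - 100.21) / (3*1.26) = 1.3466
Cpl = (mean - LSL) / (3*sigma) = (100.21 - 98.8) / (3*1.26) = 0.3730
Cpk = min(Cpu, Cpl) = 0.3730

0.3730


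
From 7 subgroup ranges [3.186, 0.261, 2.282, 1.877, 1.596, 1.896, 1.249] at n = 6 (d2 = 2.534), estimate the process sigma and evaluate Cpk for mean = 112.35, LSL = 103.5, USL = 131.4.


R_bar = (3.186 + 0.261 + 2.282 + 1.877 + 1.596 + 1.896 + 1.249) / 7 = 1.7638571
sigma = R_bar / d2 = 1.7638571 / 2.534 = 0.6960762
Cp = (USL - LSL)/(6*sigma) = (131.4 - 103.5)/(6*0.6960762) = 6.6803
Cpu = (131.4 - 112.35)/(3*0.6960762) = 9.1226
Cpl = (112.35 - 103.5)/(3*0.6960762) = 4.2380
Cpk = min(Cpu, Cpl) = 4.2380

4.2380


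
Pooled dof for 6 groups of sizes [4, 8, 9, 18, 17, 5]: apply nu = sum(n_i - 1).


nu = sum_i (n_i - 1)
nu = ((4 - 1) + (8 - 1) + (9 - 1) + (18 - 1) + (17 - 1) + (5 - 1))
nu = 3 + 7 + 8 + 17 + 16 + 4
nu = 55

55


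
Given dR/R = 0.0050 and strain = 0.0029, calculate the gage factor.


GF = (dR/R) / epsilon
= 0.0050 / 0.0029
= 1.7241

1.7241


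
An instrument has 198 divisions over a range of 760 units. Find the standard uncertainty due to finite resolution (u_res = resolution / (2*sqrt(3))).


resolution = range / divisions
resolution = 760 / 198 = 3.8383838
u_res = resolution / (2*sqrt(3))
u_res = 3.8383838 / 3.4641016
u_res = 1.1080

1.1080


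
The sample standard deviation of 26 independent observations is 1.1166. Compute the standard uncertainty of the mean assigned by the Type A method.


u_A = s / sqrt(n)
u_A = 1.1166 / sqrt(26)
u_A = 1.1166 / 5.0990195
u_A = 0.2190

0.2190


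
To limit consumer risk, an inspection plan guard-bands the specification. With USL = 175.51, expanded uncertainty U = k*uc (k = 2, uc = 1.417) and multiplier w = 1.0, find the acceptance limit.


U = k * uc = 2 * 1.417 = 2.834
guard band g = w * U = 1.0 * 2.834 = 2.834
AL = USL - g = 175.51 - 2.834
AL = 172.6760

172.6760


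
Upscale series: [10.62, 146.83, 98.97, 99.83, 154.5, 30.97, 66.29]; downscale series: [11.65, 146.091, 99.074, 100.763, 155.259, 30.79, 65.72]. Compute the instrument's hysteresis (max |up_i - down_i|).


|10.62 - 11.65| = 1.0300
|146.83 - 146.091| = 0.7390
|98.97 - 99.074| = 0.1040
|99.83 - 100.763| = 0.9330
|154.5 - 155.259| = 0.7590
|30.97 - 30.79| = 0.1800
|66.29 - 65.72| = 0.5700
hysteresis = max(diffs) = 1.0300

1.0300


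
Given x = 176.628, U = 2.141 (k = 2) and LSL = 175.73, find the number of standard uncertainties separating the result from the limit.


u = U / k = 2.141 / 2 = 1.0705
margin = |LSL - x| = |175.73 - 176.628| = 0.898
z = margin / u = 0.898 / 1.0705
z = 0.8389

0.8389


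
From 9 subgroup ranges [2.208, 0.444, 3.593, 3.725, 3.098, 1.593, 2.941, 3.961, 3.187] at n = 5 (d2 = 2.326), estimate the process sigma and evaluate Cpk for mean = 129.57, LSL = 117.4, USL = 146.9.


R_bar = (2.208 + 0.444 + 3.593 + 3.725 + 3.098 + 1.593 + 2.941 + 3.961 + 3.187) / 9 = 2.75
sigma = R_bar / d2 = 2.75 / 2.326 = 1.1822872
Cp = (USL - LSL)/(6*sigma) = (146.9 - 117.4)/(6*1.1822872) = 4.1586
Cpu = (146.9 - 129.57)/(3*1.1822872) = 4.8860
Cpl = (129.57 - 117.4)/(3*1.1822872) = 3.4312
Cpk = min(Cpu, Cpl) = 3.4312

3.4312


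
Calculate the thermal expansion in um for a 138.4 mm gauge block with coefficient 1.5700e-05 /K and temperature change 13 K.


dL = L * alpha * dT
= 138.4 * 1.5700e-05 * 13
= 0.0282474 mm
dL_um = 0.0282474 * 1000 = 28.2474 um

28.2474


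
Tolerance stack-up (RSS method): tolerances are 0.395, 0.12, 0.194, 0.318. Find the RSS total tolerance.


RSS = sqrt(0.395^2 + 0.12^2 + 0.194^2 + 0.318^2)
= sqrt(0.309185)
= 0.5560

0.5560


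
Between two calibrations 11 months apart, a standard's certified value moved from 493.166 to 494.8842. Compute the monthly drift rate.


rate = (v2 - v1) / months
= (494.8842 - 493.166) / 11
= 1.7182 / 11
= 0.1562

0.1562


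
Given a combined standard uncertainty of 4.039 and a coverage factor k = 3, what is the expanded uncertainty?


U = k * uc
U = 3 * 4.039
U = 12.1170

12.1170


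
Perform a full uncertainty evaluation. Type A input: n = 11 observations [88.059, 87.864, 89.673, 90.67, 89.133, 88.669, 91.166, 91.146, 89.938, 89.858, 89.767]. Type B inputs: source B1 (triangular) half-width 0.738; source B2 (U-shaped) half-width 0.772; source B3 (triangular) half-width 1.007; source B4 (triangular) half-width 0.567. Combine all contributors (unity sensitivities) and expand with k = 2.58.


mean = (88.059 + 87.864 + 89.673 + 90.67 + 89.133 + 88.669 + 91.166 + 91.146 + 89.938 + 89.858 + 89.767) / 11 = 89.63118182
s = sqrt(sum((x - mean)^2)/(n-1)) = 1.1253413
u_A = s / sqrt(n) = 1.1253413 / sqrt(11) = 0.33930317
u_B1 = 0.738 / sqrt(6) = 0.30128724
u_B2 = 0.772 / sqrt(2) = 0.54588644
u_B3 = 1.007 / sqrt(6) = 0.41110603
u_B4 = 0.567 / sqrt(6) = 0.23147678
uc = sqrt(0.33930317^2 + 0.30128724^2 + 0.54588644^2 + 0.41110603^2 + 0.23147678^2) = 0.85233932
U = k * uc = 2.58 * 0.85233932
U = 2.1990

2.1990


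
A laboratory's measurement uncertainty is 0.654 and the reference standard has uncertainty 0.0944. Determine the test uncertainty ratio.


TUR = u_lab / u_ref
= 0.654 / 0.0944
= 6.9280

6.9280


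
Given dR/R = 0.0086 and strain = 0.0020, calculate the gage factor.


GF = (dR/R) / epsilon
= 0.0086 / 0.0020
= 4.3000

4.3000


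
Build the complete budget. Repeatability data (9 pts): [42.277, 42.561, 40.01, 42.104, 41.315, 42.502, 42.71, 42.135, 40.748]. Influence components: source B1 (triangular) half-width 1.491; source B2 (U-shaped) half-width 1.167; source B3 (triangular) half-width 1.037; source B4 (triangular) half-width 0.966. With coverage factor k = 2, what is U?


mean = (42.277 + 42.561 + 40.01 + 42.104 + 41.315 + 42.502 + 42.71 + 42.135 + 40.748) / 9 = 41.818
s = sqrt(sum((x - mean)^2)/(n-1)) = 0.92704558
u_A = s / sqrt(n) = 0.92704558 / sqrt(9) = 0.30901519
u_B1 = 1.491 / sqrt(6) = 0.6086982
u_B2 = 1.167 / sqrt(2) = 0.82519361
u_B3 = 1.037 / sqrt(6) = 0.42335348
u_B4 = 0.966 / sqrt(6) = 0.39436785
uc = sqrt(0.30901519^2 + 0.6086982^2 + 0.82519361^2 + 0.42335348^2 + 0.39436785^2) = 1.217252
U = k * uc = 2 * 1.217252
U = 2.4345

2.4345


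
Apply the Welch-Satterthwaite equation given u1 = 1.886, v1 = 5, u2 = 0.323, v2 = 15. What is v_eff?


uc = sqrt(u1^2 + u2^2) = sqrt(1.886^2 + 0.323^2) = 1.9134589
v_eff = uc^4 / (u1^4/v1 + u2^4/v2)
= 1.9134589^4 / (1.886^4/5 + 0.323^4/15)
= 13.4053 / 2.5311697
v_eff = 5.2961

5.2961


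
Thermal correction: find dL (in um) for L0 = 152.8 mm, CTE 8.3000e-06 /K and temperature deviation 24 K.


dL = L * alpha * dT
= 152.8 * 8.3000e-06 * 24
= 0.0304378 mm
dL_um = 0.0304378 * 1000 = 30.4378 um

30.4378


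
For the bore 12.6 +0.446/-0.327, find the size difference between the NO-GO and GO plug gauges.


GO = nominal - lower_tol (smallest hole = maximum material condition)
GO = 12.6 - 0.327 = 12.273
NO-GO = nominal + upper_tol (largest hole = least material condition)
NO-GO = 12.6 + 0.446 = 13.046
spread = NO-GO - GO = 13.046 - 12.273 = 0.7730

0.7730


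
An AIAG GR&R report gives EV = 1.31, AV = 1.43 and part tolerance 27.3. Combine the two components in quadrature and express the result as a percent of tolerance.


GRR = sqrt(EV^2 + AV^2) = sqrt(1.31^2 + 1.43^2) = 1.9393298
%GRR = GRR / tol * 100 = 1.9393298 / 27.3 * 100
%GRR = 7.1038

7.1038


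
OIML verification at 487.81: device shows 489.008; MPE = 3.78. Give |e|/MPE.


e = indication - reference = 489.008 - 487.81 = 1.1980
|e| = 1.1980
ratio = |e| / MPE = 1.1980 / 3.78
ratio = 0.3169

0.3169


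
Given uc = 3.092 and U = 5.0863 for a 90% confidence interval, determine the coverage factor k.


k = U / uc
k = 5.0863 / 3.092
k = 1.645

1.645


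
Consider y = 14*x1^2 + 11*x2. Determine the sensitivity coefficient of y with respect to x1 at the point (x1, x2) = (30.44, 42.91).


y = 14*x1^2 + 11*x2
dy/dx1 = 2*14*x1
Evaluate at x1 = 30.44: c1 = 28 * 30.44
c1 = 852.3200

852.3200


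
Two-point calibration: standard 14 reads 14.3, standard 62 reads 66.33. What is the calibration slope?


slope = (y2 - y1) / (x2 - x1)
= (66.33 - 14.3) / (62 - 14)
= 52.0300 / 48
= 1.0840

1.0840


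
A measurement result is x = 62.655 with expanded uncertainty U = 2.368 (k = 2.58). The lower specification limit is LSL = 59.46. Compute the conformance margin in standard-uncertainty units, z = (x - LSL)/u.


u = U / k = 2.368 / 2.58 = 0.91782946
margin = |LSL - x| = |59.46 - 62.655| = 3.195
z = margin / u = 3.195 / 0.91782946
z = 3.4810

3.4810


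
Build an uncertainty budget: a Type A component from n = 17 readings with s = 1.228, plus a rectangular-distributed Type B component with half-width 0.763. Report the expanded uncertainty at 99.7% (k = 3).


u_A = s / sqrt(n) = 1.228 / sqrt(17) = 0.29783375
u_B = half_width / sqrt(3) = 0.763 / sqrt(3) = 0.44051826
uc = sqrt(u_A^2 + u_B^2) = sqrt(0.29783375^2 + 0.44051826^2) = 0.53175303
U = k * uc = 3 * 0.53175303
U = 1.5953

1.5953


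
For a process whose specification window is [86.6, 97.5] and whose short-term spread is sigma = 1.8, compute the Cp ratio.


Cp = (USL - LSL) / (6 * sigma)
= (97.5 - 86.6) / (6 * 1.8)
= 10.9000 / 10.8000
= 1.0093

1.0093


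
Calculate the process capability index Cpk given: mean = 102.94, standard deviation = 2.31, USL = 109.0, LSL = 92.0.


Cpu = (USL - mean) / (3*sigma) = (109.0 - 102.94) / (3*2.31) = 0.8745
Cpl = (mean - LSL) / (3*sigma) = (102.94 - 92.0) / (3*2.31) = 1.5786
Cpk = min(Cpu, Cpl) = 0.8745

0.8745


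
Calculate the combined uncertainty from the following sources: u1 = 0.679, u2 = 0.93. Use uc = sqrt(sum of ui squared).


uc = sqrt(0.679^2 + 0.93^2)
uc = sqrt(1.325941)
uc = 1.1515

1.1515


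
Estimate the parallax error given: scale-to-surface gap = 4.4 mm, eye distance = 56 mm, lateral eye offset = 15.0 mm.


error = h * offset / d
= 4.4 * 15.0 / 56
= 1.1786

1.1786


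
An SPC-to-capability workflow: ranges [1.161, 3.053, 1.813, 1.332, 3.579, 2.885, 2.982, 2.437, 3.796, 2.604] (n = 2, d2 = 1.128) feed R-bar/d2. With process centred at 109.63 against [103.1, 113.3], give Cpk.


R_bar = (1.161 + 3.053 + 1.813 + 1.332 + 3.579 + 2.885 + 2.982 + 2.437 + 3.796 + 2.604) / 10 = 2.5642
sigma = R_bar / d2 = 2.5642 / 1.128 = 2.273227
Cp = (USL - LSL)/(6*sigma) = (113.3 - 103.1)/(6*2.273227) = 0.7478
Cpu = (113.3 - 109.63)/(3*2.273227) = 0.5381
Cpl = (109.63 - 103.1)/(3*2.273227) = 0.9575
Cpk = min(Cpu, Cpl) = 0.5381

0.5381
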